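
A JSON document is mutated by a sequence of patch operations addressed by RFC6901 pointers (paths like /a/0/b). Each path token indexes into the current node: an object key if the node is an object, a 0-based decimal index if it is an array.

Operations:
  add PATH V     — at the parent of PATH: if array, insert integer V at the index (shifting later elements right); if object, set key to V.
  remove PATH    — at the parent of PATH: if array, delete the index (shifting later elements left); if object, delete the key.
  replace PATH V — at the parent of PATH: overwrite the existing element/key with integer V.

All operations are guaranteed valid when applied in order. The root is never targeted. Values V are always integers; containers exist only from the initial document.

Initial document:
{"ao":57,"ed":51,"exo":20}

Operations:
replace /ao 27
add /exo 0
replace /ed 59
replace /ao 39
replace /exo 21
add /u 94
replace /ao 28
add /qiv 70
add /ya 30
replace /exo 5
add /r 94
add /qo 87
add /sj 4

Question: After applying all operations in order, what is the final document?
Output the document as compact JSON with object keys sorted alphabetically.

Answer: {"ao":28,"ed":59,"exo":5,"qiv":70,"qo":87,"r":94,"sj":4,"u":94,"ya":30}

Derivation:
After op 1 (replace /ao 27): {"ao":27,"ed":51,"exo":20}
After op 2 (add /exo 0): {"ao":27,"ed":51,"exo":0}
After op 3 (replace /ed 59): {"ao":27,"ed":59,"exo":0}
After op 4 (replace /ao 39): {"ao":39,"ed":59,"exo":0}
After op 5 (replace /exo 21): {"ao":39,"ed":59,"exo":21}
After op 6 (add /u 94): {"ao":39,"ed":59,"exo":21,"u":94}
After op 7 (replace /ao 28): {"ao":28,"ed":59,"exo":21,"u":94}
After op 8 (add /qiv 70): {"ao":28,"ed":59,"exo":21,"qiv":70,"u":94}
After op 9 (add /ya 30): {"ao":28,"ed":59,"exo":21,"qiv":70,"u":94,"ya":30}
After op 10 (replace /exo 5): {"ao":28,"ed":59,"exo":5,"qiv":70,"u":94,"ya":30}
After op 11 (add /r 94): {"ao":28,"ed":59,"exo":5,"qiv":70,"r":94,"u":94,"ya":30}
After op 12 (add /qo 87): {"ao":28,"ed":59,"exo":5,"qiv":70,"qo":87,"r":94,"u":94,"ya":30}
After op 13 (add /sj 4): {"ao":28,"ed":59,"exo":5,"qiv":70,"qo":87,"r":94,"sj":4,"u":94,"ya":30}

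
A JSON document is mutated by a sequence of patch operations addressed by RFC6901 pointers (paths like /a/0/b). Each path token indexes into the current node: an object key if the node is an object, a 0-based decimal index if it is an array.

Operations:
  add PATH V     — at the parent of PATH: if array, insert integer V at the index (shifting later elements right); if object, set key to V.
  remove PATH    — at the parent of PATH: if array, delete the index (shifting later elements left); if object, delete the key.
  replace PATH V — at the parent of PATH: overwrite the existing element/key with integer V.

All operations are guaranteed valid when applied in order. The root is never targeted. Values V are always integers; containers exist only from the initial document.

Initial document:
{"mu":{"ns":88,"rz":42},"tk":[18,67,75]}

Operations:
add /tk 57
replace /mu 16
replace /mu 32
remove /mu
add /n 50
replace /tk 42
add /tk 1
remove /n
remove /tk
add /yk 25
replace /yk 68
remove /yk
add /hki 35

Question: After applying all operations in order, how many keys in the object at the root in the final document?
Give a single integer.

After op 1 (add /tk 57): {"mu":{"ns":88,"rz":42},"tk":57}
After op 2 (replace /mu 16): {"mu":16,"tk":57}
After op 3 (replace /mu 32): {"mu":32,"tk":57}
After op 4 (remove /mu): {"tk":57}
After op 5 (add /n 50): {"n":50,"tk":57}
After op 6 (replace /tk 42): {"n":50,"tk":42}
After op 7 (add /tk 1): {"n":50,"tk":1}
After op 8 (remove /n): {"tk":1}
After op 9 (remove /tk): {}
After op 10 (add /yk 25): {"yk":25}
After op 11 (replace /yk 68): {"yk":68}
After op 12 (remove /yk): {}
After op 13 (add /hki 35): {"hki":35}
Size at the root: 1

Answer: 1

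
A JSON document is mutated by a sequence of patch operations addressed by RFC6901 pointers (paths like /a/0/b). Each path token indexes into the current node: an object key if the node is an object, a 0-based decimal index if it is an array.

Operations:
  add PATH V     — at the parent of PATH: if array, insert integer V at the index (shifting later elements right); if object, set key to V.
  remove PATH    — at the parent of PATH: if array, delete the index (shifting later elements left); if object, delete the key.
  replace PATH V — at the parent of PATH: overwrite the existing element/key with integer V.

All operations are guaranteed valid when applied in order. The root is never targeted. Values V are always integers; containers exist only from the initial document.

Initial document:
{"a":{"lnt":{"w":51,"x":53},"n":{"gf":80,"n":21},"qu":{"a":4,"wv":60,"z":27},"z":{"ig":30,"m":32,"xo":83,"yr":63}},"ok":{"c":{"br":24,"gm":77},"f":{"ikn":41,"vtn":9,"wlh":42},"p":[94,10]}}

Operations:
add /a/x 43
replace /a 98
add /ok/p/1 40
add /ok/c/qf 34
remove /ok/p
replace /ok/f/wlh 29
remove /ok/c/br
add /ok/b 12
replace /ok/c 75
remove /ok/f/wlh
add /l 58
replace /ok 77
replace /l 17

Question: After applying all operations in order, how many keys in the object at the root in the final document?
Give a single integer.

After op 1 (add /a/x 43): {"a":{"lnt":{"w":51,"x":53},"n":{"gf":80,"n":21},"qu":{"a":4,"wv":60,"z":27},"x":43,"z":{"ig":30,"m":32,"xo":83,"yr":63}},"ok":{"c":{"br":24,"gm":77},"f":{"ikn":41,"vtn":9,"wlh":42},"p":[94,10]}}
After op 2 (replace /a 98): {"a":98,"ok":{"c":{"br":24,"gm":77},"f":{"ikn":41,"vtn":9,"wlh":42},"p":[94,10]}}
After op 3 (add /ok/p/1 40): {"a":98,"ok":{"c":{"br":24,"gm":77},"f":{"ikn":41,"vtn":9,"wlh":42},"p":[94,40,10]}}
After op 4 (add /ok/c/qf 34): {"a":98,"ok":{"c":{"br":24,"gm":77,"qf":34},"f":{"ikn":41,"vtn":9,"wlh":42},"p":[94,40,10]}}
After op 5 (remove /ok/p): {"a":98,"ok":{"c":{"br":24,"gm":77,"qf":34},"f":{"ikn":41,"vtn":9,"wlh":42}}}
After op 6 (replace /ok/f/wlh 29): {"a":98,"ok":{"c":{"br":24,"gm":77,"qf":34},"f":{"ikn":41,"vtn":9,"wlh":29}}}
After op 7 (remove /ok/c/br): {"a":98,"ok":{"c":{"gm":77,"qf":34},"f":{"ikn":41,"vtn":9,"wlh":29}}}
After op 8 (add /ok/b 12): {"a":98,"ok":{"b":12,"c":{"gm":77,"qf":34},"f":{"ikn":41,"vtn":9,"wlh":29}}}
After op 9 (replace /ok/c 75): {"a":98,"ok":{"b":12,"c":75,"f":{"ikn":41,"vtn":9,"wlh":29}}}
After op 10 (remove /ok/f/wlh): {"a":98,"ok":{"b":12,"c":75,"f":{"ikn":41,"vtn":9}}}
After op 11 (add /l 58): {"a":98,"l":58,"ok":{"b":12,"c":75,"f":{"ikn":41,"vtn":9}}}
After op 12 (replace /ok 77): {"a":98,"l":58,"ok":77}
After op 13 (replace /l 17): {"a":98,"l":17,"ok":77}
Size at the root: 3

Answer: 3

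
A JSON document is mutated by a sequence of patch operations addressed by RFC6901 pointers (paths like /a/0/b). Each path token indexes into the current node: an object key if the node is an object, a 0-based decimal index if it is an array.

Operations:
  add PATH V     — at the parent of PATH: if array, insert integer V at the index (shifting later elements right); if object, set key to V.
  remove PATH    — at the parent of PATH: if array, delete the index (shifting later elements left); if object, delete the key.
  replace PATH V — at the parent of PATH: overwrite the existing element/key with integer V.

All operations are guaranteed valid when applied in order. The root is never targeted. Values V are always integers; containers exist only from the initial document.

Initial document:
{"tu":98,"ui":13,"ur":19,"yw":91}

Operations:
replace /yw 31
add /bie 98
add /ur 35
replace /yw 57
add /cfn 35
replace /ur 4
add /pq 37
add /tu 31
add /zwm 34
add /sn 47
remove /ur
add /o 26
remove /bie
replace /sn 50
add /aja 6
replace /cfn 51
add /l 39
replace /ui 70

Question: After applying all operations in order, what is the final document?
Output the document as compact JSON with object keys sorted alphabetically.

Answer: {"aja":6,"cfn":51,"l":39,"o":26,"pq":37,"sn":50,"tu":31,"ui":70,"yw":57,"zwm":34}

Derivation:
After op 1 (replace /yw 31): {"tu":98,"ui":13,"ur":19,"yw":31}
After op 2 (add /bie 98): {"bie":98,"tu":98,"ui":13,"ur":19,"yw":31}
After op 3 (add /ur 35): {"bie":98,"tu":98,"ui":13,"ur":35,"yw":31}
After op 4 (replace /yw 57): {"bie":98,"tu":98,"ui":13,"ur":35,"yw":57}
After op 5 (add /cfn 35): {"bie":98,"cfn":35,"tu":98,"ui":13,"ur":35,"yw":57}
After op 6 (replace /ur 4): {"bie":98,"cfn":35,"tu":98,"ui":13,"ur":4,"yw":57}
After op 7 (add /pq 37): {"bie":98,"cfn":35,"pq":37,"tu":98,"ui":13,"ur":4,"yw":57}
After op 8 (add /tu 31): {"bie":98,"cfn":35,"pq":37,"tu":31,"ui":13,"ur":4,"yw":57}
After op 9 (add /zwm 34): {"bie":98,"cfn":35,"pq":37,"tu":31,"ui":13,"ur":4,"yw":57,"zwm":34}
After op 10 (add /sn 47): {"bie":98,"cfn":35,"pq":37,"sn":47,"tu":31,"ui":13,"ur":4,"yw":57,"zwm":34}
After op 11 (remove /ur): {"bie":98,"cfn":35,"pq":37,"sn":47,"tu":31,"ui":13,"yw":57,"zwm":34}
After op 12 (add /o 26): {"bie":98,"cfn":35,"o":26,"pq":37,"sn":47,"tu":31,"ui":13,"yw":57,"zwm":34}
After op 13 (remove /bie): {"cfn":35,"o":26,"pq":37,"sn":47,"tu":31,"ui":13,"yw":57,"zwm":34}
After op 14 (replace /sn 50): {"cfn":35,"o":26,"pq":37,"sn":50,"tu":31,"ui":13,"yw":57,"zwm":34}
After op 15 (add /aja 6): {"aja":6,"cfn":35,"o":26,"pq":37,"sn":50,"tu":31,"ui":13,"yw":57,"zwm":34}
After op 16 (replace /cfn 51): {"aja":6,"cfn":51,"o":26,"pq":37,"sn":50,"tu":31,"ui":13,"yw":57,"zwm":34}
After op 17 (add /l 39): {"aja":6,"cfn":51,"l":39,"o":26,"pq":37,"sn":50,"tu":31,"ui":13,"yw":57,"zwm":34}
After op 18 (replace /ui 70): {"aja":6,"cfn":51,"l":39,"o":26,"pq":37,"sn":50,"tu":31,"ui":70,"yw":57,"zwm":34}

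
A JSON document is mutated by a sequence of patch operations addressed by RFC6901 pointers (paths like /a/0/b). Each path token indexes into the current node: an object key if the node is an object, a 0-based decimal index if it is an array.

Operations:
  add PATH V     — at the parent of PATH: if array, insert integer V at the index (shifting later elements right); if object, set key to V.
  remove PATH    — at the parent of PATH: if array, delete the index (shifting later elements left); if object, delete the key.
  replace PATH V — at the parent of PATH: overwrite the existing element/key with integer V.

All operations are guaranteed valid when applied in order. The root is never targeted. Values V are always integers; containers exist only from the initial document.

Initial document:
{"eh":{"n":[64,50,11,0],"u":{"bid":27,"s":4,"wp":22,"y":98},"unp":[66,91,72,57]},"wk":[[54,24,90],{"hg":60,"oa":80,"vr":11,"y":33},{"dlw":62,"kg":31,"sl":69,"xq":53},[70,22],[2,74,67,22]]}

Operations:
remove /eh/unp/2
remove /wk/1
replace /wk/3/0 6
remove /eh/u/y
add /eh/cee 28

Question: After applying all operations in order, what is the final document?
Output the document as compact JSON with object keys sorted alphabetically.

After op 1 (remove /eh/unp/2): {"eh":{"n":[64,50,11,0],"u":{"bid":27,"s":4,"wp":22,"y":98},"unp":[66,91,57]},"wk":[[54,24,90],{"hg":60,"oa":80,"vr":11,"y":33},{"dlw":62,"kg":31,"sl":69,"xq":53},[70,22],[2,74,67,22]]}
After op 2 (remove /wk/1): {"eh":{"n":[64,50,11,0],"u":{"bid":27,"s":4,"wp":22,"y":98},"unp":[66,91,57]},"wk":[[54,24,90],{"dlw":62,"kg":31,"sl":69,"xq":53},[70,22],[2,74,67,22]]}
After op 3 (replace /wk/3/0 6): {"eh":{"n":[64,50,11,0],"u":{"bid":27,"s":4,"wp":22,"y":98},"unp":[66,91,57]},"wk":[[54,24,90],{"dlw":62,"kg":31,"sl":69,"xq":53},[70,22],[6,74,67,22]]}
After op 4 (remove /eh/u/y): {"eh":{"n":[64,50,11,0],"u":{"bid":27,"s":4,"wp":22},"unp":[66,91,57]},"wk":[[54,24,90],{"dlw":62,"kg":31,"sl":69,"xq":53},[70,22],[6,74,67,22]]}
After op 5 (add /eh/cee 28): {"eh":{"cee":28,"n":[64,50,11,0],"u":{"bid":27,"s":4,"wp":22},"unp":[66,91,57]},"wk":[[54,24,90],{"dlw":62,"kg":31,"sl":69,"xq":53},[70,22],[6,74,67,22]]}

Answer: {"eh":{"cee":28,"n":[64,50,11,0],"u":{"bid":27,"s":4,"wp":22},"unp":[66,91,57]},"wk":[[54,24,90],{"dlw":62,"kg":31,"sl":69,"xq":53},[70,22],[6,74,67,22]]}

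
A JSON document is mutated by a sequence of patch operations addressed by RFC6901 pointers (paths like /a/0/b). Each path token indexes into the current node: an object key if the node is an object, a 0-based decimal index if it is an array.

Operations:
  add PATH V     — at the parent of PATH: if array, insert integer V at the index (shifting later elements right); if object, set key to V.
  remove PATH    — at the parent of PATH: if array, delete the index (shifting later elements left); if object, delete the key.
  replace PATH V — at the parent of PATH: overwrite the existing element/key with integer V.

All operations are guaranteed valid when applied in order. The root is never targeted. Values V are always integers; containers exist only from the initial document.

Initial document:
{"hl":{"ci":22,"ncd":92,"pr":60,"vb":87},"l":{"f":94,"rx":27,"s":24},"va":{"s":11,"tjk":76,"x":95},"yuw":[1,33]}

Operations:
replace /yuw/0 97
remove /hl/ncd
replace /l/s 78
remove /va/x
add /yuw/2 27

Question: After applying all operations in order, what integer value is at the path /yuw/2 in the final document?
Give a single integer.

After op 1 (replace /yuw/0 97): {"hl":{"ci":22,"ncd":92,"pr":60,"vb":87},"l":{"f":94,"rx":27,"s":24},"va":{"s":11,"tjk":76,"x":95},"yuw":[97,33]}
After op 2 (remove /hl/ncd): {"hl":{"ci":22,"pr":60,"vb":87},"l":{"f":94,"rx":27,"s":24},"va":{"s":11,"tjk":76,"x":95},"yuw":[97,33]}
After op 3 (replace /l/s 78): {"hl":{"ci":22,"pr":60,"vb":87},"l":{"f":94,"rx":27,"s":78},"va":{"s":11,"tjk":76,"x":95},"yuw":[97,33]}
After op 4 (remove /va/x): {"hl":{"ci":22,"pr":60,"vb":87},"l":{"f":94,"rx":27,"s":78},"va":{"s":11,"tjk":76},"yuw":[97,33]}
After op 5 (add /yuw/2 27): {"hl":{"ci":22,"pr":60,"vb":87},"l":{"f":94,"rx":27,"s":78},"va":{"s":11,"tjk":76},"yuw":[97,33,27]}
Value at /yuw/2: 27

Answer: 27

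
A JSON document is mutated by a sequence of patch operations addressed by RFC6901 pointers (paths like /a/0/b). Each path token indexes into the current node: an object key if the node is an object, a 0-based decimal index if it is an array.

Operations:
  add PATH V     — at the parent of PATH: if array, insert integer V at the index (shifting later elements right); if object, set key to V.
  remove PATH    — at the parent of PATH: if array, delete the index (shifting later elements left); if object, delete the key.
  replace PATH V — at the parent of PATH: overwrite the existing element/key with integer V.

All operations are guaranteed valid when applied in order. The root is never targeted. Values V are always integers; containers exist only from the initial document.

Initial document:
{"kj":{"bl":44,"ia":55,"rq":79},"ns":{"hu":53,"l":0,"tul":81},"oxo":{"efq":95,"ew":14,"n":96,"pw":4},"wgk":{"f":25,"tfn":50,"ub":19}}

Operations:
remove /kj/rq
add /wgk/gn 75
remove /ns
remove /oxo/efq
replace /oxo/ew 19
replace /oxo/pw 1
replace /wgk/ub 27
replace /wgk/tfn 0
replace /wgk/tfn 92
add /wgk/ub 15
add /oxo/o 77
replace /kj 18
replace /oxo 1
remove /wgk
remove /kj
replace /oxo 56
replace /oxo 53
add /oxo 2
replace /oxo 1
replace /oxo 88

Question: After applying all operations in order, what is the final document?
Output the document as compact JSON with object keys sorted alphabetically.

After op 1 (remove /kj/rq): {"kj":{"bl":44,"ia":55},"ns":{"hu":53,"l":0,"tul":81},"oxo":{"efq":95,"ew":14,"n":96,"pw":4},"wgk":{"f":25,"tfn":50,"ub":19}}
After op 2 (add /wgk/gn 75): {"kj":{"bl":44,"ia":55},"ns":{"hu":53,"l":0,"tul":81},"oxo":{"efq":95,"ew":14,"n":96,"pw":4},"wgk":{"f":25,"gn":75,"tfn":50,"ub":19}}
After op 3 (remove /ns): {"kj":{"bl":44,"ia":55},"oxo":{"efq":95,"ew":14,"n":96,"pw":4},"wgk":{"f":25,"gn":75,"tfn":50,"ub":19}}
After op 4 (remove /oxo/efq): {"kj":{"bl":44,"ia":55},"oxo":{"ew":14,"n":96,"pw":4},"wgk":{"f":25,"gn":75,"tfn":50,"ub":19}}
After op 5 (replace /oxo/ew 19): {"kj":{"bl":44,"ia":55},"oxo":{"ew":19,"n":96,"pw":4},"wgk":{"f":25,"gn":75,"tfn":50,"ub":19}}
After op 6 (replace /oxo/pw 1): {"kj":{"bl":44,"ia":55},"oxo":{"ew":19,"n":96,"pw":1},"wgk":{"f":25,"gn":75,"tfn":50,"ub":19}}
After op 7 (replace /wgk/ub 27): {"kj":{"bl":44,"ia":55},"oxo":{"ew":19,"n":96,"pw":1},"wgk":{"f":25,"gn":75,"tfn":50,"ub":27}}
After op 8 (replace /wgk/tfn 0): {"kj":{"bl":44,"ia":55},"oxo":{"ew":19,"n":96,"pw":1},"wgk":{"f":25,"gn":75,"tfn":0,"ub":27}}
After op 9 (replace /wgk/tfn 92): {"kj":{"bl":44,"ia":55},"oxo":{"ew":19,"n":96,"pw":1},"wgk":{"f":25,"gn":75,"tfn":92,"ub":27}}
After op 10 (add /wgk/ub 15): {"kj":{"bl":44,"ia":55},"oxo":{"ew":19,"n":96,"pw":1},"wgk":{"f":25,"gn":75,"tfn":92,"ub":15}}
After op 11 (add /oxo/o 77): {"kj":{"bl":44,"ia":55},"oxo":{"ew":19,"n":96,"o":77,"pw":1},"wgk":{"f":25,"gn":75,"tfn":92,"ub":15}}
After op 12 (replace /kj 18): {"kj":18,"oxo":{"ew":19,"n":96,"o":77,"pw":1},"wgk":{"f":25,"gn":75,"tfn":92,"ub":15}}
After op 13 (replace /oxo 1): {"kj":18,"oxo":1,"wgk":{"f":25,"gn":75,"tfn":92,"ub":15}}
After op 14 (remove /wgk): {"kj":18,"oxo":1}
After op 15 (remove /kj): {"oxo":1}
After op 16 (replace /oxo 56): {"oxo":56}
After op 17 (replace /oxo 53): {"oxo":53}
After op 18 (add /oxo 2): {"oxo":2}
After op 19 (replace /oxo 1): {"oxo":1}
After op 20 (replace /oxo 88): {"oxo":88}

Answer: {"oxo":88}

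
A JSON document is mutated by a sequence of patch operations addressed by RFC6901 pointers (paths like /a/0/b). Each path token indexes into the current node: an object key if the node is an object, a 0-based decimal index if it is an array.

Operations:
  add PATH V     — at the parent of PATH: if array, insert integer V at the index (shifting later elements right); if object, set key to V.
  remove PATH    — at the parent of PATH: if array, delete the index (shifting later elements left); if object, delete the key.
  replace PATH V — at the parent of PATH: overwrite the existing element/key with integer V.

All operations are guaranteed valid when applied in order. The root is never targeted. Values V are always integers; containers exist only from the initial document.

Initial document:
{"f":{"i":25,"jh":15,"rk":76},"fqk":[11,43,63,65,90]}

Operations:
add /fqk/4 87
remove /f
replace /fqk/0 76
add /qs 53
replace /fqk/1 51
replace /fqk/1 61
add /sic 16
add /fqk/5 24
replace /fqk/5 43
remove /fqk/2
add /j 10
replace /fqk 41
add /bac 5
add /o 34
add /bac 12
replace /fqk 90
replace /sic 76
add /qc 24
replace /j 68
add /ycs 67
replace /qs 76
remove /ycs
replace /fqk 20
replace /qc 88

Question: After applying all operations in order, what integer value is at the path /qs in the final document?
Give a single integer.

Answer: 76

Derivation:
After op 1 (add /fqk/4 87): {"f":{"i":25,"jh":15,"rk":76},"fqk":[11,43,63,65,87,90]}
After op 2 (remove /f): {"fqk":[11,43,63,65,87,90]}
After op 3 (replace /fqk/0 76): {"fqk":[76,43,63,65,87,90]}
After op 4 (add /qs 53): {"fqk":[76,43,63,65,87,90],"qs":53}
After op 5 (replace /fqk/1 51): {"fqk":[76,51,63,65,87,90],"qs":53}
After op 6 (replace /fqk/1 61): {"fqk":[76,61,63,65,87,90],"qs":53}
After op 7 (add /sic 16): {"fqk":[76,61,63,65,87,90],"qs":53,"sic":16}
After op 8 (add /fqk/5 24): {"fqk":[76,61,63,65,87,24,90],"qs":53,"sic":16}
After op 9 (replace /fqk/5 43): {"fqk":[76,61,63,65,87,43,90],"qs":53,"sic":16}
After op 10 (remove /fqk/2): {"fqk":[76,61,65,87,43,90],"qs":53,"sic":16}
After op 11 (add /j 10): {"fqk":[76,61,65,87,43,90],"j":10,"qs":53,"sic":16}
After op 12 (replace /fqk 41): {"fqk":41,"j":10,"qs":53,"sic":16}
After op 13 (add /bac 5): {"bac":5,"fqk":41,"j":10,"qs":53,"sic":16}
After op 14 (add /o 34): {"bac":5,"fqk":41,"j":10,"o":34,"qs":53,"sic":16}
After op 15 (add /bac 12): {"bac":12,"fqk":41,"j":10,"o":34,"qs":53,"sic":16}
After op 16 (replace /fqk 90): {"bac":12,"fqk":90,"j":10,"o":34,"qs":53,"sic":16}
After op 17 (replace /sic 76): {"bac":12,"fqk":90,"j":10,"o":34,"qs":53,"sic":76}
After op 18 (add /qc 24): {"bac":12,"fqk":90,"j":10,"o":34,"qc":24,"qs":53,"sic":76}
After op 19 (replace /j 68): {"bac":12,"fqk":90,"j":68,"o":34,"qc":24,"qs":53,"sic":76}
After op 20 (add /ycs 67): {"bac":12,"fqk":90,"j":68,"o":34,"qc":24,"qs":53,"sic":76,"ycs":67}
After op 21 (replace /qs 76): {"bac":12,"fqk":90,"j":68,"o":34,"qc":24,"qs":76,"sic":76,"ycs":67}
After op 22 (remove /ycs): {"bac":12,"fqk":90,"j":68,"o":34,"qc":24,"qs":76,"sic":76}
After op 23 (replace /fqk 20): {"bac":12,"fqk":20,"j":68,"o":34,"qc":24,"qs":76,"sic":76}
After op 24 (replace /qc 88): {"bac":12,"fqk":20,"j":68,"o":34,"qc":88,"qs":76,"sic":76}
Value at /qs: 76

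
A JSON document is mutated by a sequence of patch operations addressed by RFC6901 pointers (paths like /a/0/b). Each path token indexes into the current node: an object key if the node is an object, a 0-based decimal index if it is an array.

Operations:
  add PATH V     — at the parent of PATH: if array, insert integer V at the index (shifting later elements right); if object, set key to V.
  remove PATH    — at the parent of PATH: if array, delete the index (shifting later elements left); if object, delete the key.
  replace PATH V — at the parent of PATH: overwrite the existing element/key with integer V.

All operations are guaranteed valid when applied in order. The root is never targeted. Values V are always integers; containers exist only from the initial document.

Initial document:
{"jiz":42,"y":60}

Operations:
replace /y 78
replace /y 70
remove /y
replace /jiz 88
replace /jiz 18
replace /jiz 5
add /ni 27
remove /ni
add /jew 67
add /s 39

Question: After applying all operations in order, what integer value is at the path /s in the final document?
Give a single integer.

After op 1 (replace /y 78): {"jiz":42,"y":78}
After op 2 (replace /y 70): {"jiz":42,"y":70}
After op 3 (remove /y): {"jiz":42}
After op 4 (replace /jiz 88): {"jiz":88}
After op 5 (replace /jiz 18): {"jiz":18}
After op 6 (replace /jiz 5): {"jiz":5}
After op 7 (add /ni 27): {"jiz":5,"ni":27}
After op 8 (remove /ni): {"jiz":5}
After op 9 (add /jew 67): {"jew":67,"jiz":5}
After op 10 (add /s 39): {"jew":67,"jiz":5,"s":39}
Value at /s: 39

Answer: 39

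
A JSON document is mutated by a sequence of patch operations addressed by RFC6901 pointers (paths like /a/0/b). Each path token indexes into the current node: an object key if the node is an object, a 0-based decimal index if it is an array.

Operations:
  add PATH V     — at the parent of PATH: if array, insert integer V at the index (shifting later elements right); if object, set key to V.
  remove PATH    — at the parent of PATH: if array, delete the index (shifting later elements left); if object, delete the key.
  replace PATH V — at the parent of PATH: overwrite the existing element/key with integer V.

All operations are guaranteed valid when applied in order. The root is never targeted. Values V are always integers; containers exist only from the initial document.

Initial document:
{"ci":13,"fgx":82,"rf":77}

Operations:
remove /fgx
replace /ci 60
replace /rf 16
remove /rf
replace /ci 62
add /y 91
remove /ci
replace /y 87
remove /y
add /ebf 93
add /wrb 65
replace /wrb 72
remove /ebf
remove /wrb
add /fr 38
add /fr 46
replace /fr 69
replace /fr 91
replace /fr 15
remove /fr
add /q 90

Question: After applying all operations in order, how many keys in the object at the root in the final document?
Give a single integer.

Answer: 1

Derivation:
After op 1 (remove /fgx): {"ci":13,"rf":77}
After op 2 (replace /ci 60): {"ci":60,"rf":77}
After op 3 (replace /rf 16): {"ci":60,"rf":16}
After op 4 (remove /rf): {"ci":60}
After op 5 (replace /ci 62): {"ci":62}
After op 6 (add /y 91): {"ci":62,"y":91}
After op 7 (remove /ci): {"y":91}
After op 8 (replace /y 87): {"y":87}
After op 9 (remove /y): {}
After op 10 (add /ebf 93): {"ebf":93}
After op 11 (add /wrb 65): {"ebf":93,"wrb":65}
After op 12 (replace /wrb 72): {"ebf":93,"wrb":72}
After op 13 (remove /ebf): {"wrb":72}
After op 14 (remove /wrb): {}
After op 15 (add /fr 38): {"fr":38}
After op 16 (add /fr 46): {"fr":46}
After op 17 (replace /fr 69): {"fr":69}
After op 18 (replace /fr 91): {"fr":91}
After op 19 (replace /fr 15): {"fr":15}
After op 20 (remove /fr): {}
After op 21 (add /q 90): {"q":90}
Size at the root: 1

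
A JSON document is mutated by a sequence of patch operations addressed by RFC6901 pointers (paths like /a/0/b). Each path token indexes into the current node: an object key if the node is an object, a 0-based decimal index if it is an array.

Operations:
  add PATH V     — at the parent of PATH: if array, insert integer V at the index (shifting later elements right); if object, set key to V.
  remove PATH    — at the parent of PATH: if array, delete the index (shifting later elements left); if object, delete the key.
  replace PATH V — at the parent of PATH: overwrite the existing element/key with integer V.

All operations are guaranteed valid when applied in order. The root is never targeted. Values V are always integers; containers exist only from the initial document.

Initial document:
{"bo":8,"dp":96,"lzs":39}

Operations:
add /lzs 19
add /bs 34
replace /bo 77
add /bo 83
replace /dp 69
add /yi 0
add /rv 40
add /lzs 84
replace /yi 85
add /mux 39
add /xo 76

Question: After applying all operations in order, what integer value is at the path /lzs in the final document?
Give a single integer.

After op 1 (add /lzs 19): {"bo":8,"dp":96,"lzs":19}
After op 2 (add /bs 34): {"bo":8,"bs":34,"dp":96,"lzs":19}
After op 3 (replace /bo 77): {"bo":77,"bs":34,"dp":96,"lzs":19}
After op 4 (add /bo 83): {"bo":83,"bs":34,"dp":96,"lzs":19}
After op 5 (replace /dp 69): {"bo":83,"bs":34,"dp":69,"lzs":19}
After op 6 (add /yi 0): {"bo":83,"bs":34,"dp":69,"lzs":19,"yi":0}
After op 7 (add /rv 40): {"bo":83,"bs":34,"dp":69,"lzs":19,"rv":40,"yi":0}
After op 8 (add /lzs 84): {"bo":83,"bs":34,"dp":69,"lzs":84,"rv":40,"yi":0}
After op 9 (replace /yi 85): {"bo":83,"bs":34,"dp":69,"lzs":84,"rv":40,"yi":85}
After op 10 (add /mux 39): {"bo":83,"bs":34,"dp":69,"lzs":84,"mux":39,"rv":40,"yi":85}
After op 11 (add /xo 76): {"bo":83,"bs":34,"dp":69,"lzs":84,"mux":39,"rv":40,"xo":76,"yi":85}
Value at /lzs: 84

Answer: 84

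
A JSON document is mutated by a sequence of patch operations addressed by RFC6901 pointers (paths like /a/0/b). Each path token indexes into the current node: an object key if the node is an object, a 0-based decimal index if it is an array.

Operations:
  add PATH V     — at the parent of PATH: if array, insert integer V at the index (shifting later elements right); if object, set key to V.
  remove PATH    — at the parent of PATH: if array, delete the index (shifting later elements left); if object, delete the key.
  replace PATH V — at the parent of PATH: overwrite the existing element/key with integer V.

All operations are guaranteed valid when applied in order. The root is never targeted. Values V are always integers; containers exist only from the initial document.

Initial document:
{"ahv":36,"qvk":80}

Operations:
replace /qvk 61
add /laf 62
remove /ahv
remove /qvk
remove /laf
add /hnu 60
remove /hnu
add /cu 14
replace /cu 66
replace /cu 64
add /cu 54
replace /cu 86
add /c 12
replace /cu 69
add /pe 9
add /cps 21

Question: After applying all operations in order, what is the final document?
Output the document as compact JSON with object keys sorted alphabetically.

Answer: {"c":12,"cps":21,"cu":69,"pe":9}

Derivation:
After op 1 (replace /qvk 61): {"ahv":36,"qvk":61}
After op 2 (add /laf 62): {"ahv":36,"laf":62,"qvk":61}
After op 3 (remove /ahv): {"laf":62,"qvk":61}
After op 4 (remove /qvk): {"laf":62}
After op 5 (remove /laf): {}
After op 6 (add /hnu 60): {"hnu":60}
After op 7 (remove /hnu): {}
After op 8 (add /cu 14): {"cu":14}
After op 9 (replace /cu 66): {"cu":66}
After op 10 (replace /cu 64): {"cu":64}
After op 11 (add /cu 54): {"cu":54}
After op 12 (replace /cu 86): {"cu":86}
After op 13 (add /c 12): {"c":12,"cu":86}
After op 14 (replace /cu 69): {"c":12,"cu":69}
After op 15 (add /pe 9): {"c":12,"cu":69,"pe":9}
After op 16 (add /cps 21): {"c":12,"cps":21,"cu":69,"pe":9}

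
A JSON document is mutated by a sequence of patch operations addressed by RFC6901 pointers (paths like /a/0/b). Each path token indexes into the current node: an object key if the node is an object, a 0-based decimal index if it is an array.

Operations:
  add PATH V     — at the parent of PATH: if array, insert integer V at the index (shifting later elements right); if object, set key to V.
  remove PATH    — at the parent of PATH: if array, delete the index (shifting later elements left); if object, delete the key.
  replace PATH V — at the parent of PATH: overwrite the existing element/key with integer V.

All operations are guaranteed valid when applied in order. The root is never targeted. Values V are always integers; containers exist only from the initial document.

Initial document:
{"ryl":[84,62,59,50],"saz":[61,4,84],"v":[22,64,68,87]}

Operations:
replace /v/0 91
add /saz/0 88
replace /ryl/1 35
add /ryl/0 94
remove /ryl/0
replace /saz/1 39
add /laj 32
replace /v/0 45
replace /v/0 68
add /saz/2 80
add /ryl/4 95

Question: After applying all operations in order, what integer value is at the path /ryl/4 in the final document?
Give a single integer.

Answer: 95

Derivation:
After op 1 (replace /v/0 91): {"ryl":[84,62,59,50],"saz":[61,4,84],"v":[91,64,68,87]}
After op 2 (add /saz/0 88): {"ryl":[84,62,59,50],"saz":[88,61,4,84],"v":[91,64,68,87]}
After op 3 (replace /ryl/1 35): {"ryl":[84,35,59,50],"saz":[88,61,4,84],"v":[91,64,68,87]}
After op 4 (add /ryl/0 94): {"ryl":[94,84,35,59,50],"saz":[88,61,4,84],"v":[91,64,68,87]}
After op 5 (remove /ryl/0): {"ryl":[84,35,59,50],"saz":[88,61,4,84],"v":[91,64,68,87]}
After op 6 (replace /saz/1 39): {"ryl":[84,35,59,50],"saz":[88,39,4,84],"v":[91,64,68,87]}
After op 7 (add /laj 32): {"laj":32,"ryl":[84,35,59,50],"saz":[88,39,4,84],"v":[91,64,68,87]}
After op 8 (replace /v/0 45): {"laj":32,"ryl":[84,35,59,50],"saz":[88,39,4,84],"v":[45,64,68,87]}
After op 9 (replace /v/0 68): {"laj":32,"ryl":[84,35,59,50],"saz":[88,39,4,84],"v":[68,64,68,87]}
After op 10 (add /saz/2 80): {"laj":32,"ryl":[84,35,59,50],"saz":[88,39,80,4,84],"v":[68,64,68,87]}
After op 11 (add /ryl/4 95): {"laj":32,"ryl":[84,35,59,50,95],"saz":[88,39,80,4,84],"v":[68,64,68,87]}
Value at /ryl/4: 95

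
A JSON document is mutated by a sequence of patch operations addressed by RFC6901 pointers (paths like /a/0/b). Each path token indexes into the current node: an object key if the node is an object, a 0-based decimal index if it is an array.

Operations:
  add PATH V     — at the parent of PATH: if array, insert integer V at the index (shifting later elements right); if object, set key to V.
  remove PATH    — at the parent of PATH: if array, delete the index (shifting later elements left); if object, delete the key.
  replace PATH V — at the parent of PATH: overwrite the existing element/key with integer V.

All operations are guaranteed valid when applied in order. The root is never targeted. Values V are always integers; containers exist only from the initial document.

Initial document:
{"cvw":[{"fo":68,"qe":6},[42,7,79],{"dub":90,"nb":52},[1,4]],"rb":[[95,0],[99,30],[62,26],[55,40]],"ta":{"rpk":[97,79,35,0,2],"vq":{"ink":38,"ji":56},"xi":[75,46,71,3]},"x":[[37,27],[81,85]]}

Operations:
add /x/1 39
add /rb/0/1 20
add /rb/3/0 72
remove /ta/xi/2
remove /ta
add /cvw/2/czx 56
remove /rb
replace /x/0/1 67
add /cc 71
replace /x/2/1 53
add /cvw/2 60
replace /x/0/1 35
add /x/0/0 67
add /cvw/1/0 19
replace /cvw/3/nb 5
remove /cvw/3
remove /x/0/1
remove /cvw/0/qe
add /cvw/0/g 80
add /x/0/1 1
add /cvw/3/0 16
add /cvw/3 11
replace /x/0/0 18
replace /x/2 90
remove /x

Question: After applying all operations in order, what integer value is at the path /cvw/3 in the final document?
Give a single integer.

Answer: 11

Derivation:
After op 1 (add /x/1 39): {"cvw":[{"fo":68,"qe":6},[42,7,79],{"dub":90,"nb":52},[1,4]],"rb":[[95,0],[99,30],[62,26],[55,40]],"ta":{"rpk":[97,79,35,0,2],"vq":{"ink":38,"ji":56},"xi":[75,46,71,3]},"x":[[37,27],39,[81,85]]}
After op 2 (add /rb/0/1 20): {"cvw":[{"fo":68,"qe":6},[42,7,79],{"dub":90,"nb":52},[1,4]],"rb":[[95,20,0],[99,30],[62,26],[55,40]],"ta":{"rpk":[97,79,35,0,2],"vq":{"ink":38,"ji":56},"xi":[75,46,71,3]},"x":[[37,27],39,[81,85]]}
After op 3 (add /rb/3/0 72): {"cvw":[{"fo":68,"qe":6},[42,7,79],{"dub":90,"nb":52},[1,4]],"rb":[[95,20,0],[99,30],[62,26],[72,55,40]],"ta":{"rpk":[97,79,35,0,2],"vq":{"ink":38,"ji":56},"xi":[75,46,71,3]},"x":[[37,27],39,[81,85]]}
After op 4 (remove /ta/xi/2): {"cvw":[{"fo":68,"qe":6},[42,7,79],{"dub":90,"nb":52},[1,4]],"rb":[[95,20,0],[99,30],[62,26],[72,55,40]],"ta":{"rpk":[97,79,35,0,2],"vq":{"ink":38,"ji":56},"xi":[75,46,3]},"x":[[37,27],39,[81,85]]}
After op 5 (remove /ta): {"cvw":[{"fo":68,"qe":6},[42,7,79],{"dub":90,"nb":52},[1,4]],"rb":[[95,20,0],[99,30],[62,26],[72,55,40]],"x":[[37,27],39,[81,85]]}
After op 6 (add /cvw/2/czx 56): {"cvw":[{"fo":68,"qe":6},[42,7,79],{"czx":56,"dub":90,"nb":52},[1,4]],"rb":[[95,20,0],[99,30],[62,26],[72,55,40]],"x":[[37,27],39,[81,85]]}
After op 7 (remove /rb): {"cvw":[{"fo":68,"qe":6},[42,7,79],{"czx":56,"dub":90,"nb":52},[1,4]],"x":[[37,27],39,[81,85]]}
After op 8 (replace /x/0/1 67): {"cvw":[{"fo":68,"qe":6},[42,7,79],{"czx":56,"dub":90,"nb":52},[1,4]],"x":[[37,67],39,[81,85]]}
After op 9 (add /cc 71): {"cc":71,"cvw":[{"fo":68,"qe":6},[42,7,79],{"czx":56,"dub":90,"nb":52},[1,4]],"x":[[37,67],39,[81,85]]}
After op 10 (replace /x/2/1 53): {"cc":71,"cvw":[{"fo":68,"qe":6},[42,7,79],{"czx":56,"dub":90,"nb":52},[1,4]],"x":[[37,67],39,[81,53]]}
After op 11 (add /cvw/2 60): {"cc":71,"cvw":[{"fo":68,"qe":6},[42,7,79],60,{"czx":56,"dub":90,"nb":52},[1,4]],"x":[[37,67],39,[81,53]]}
After op 12 (replace /x/0/1 35): {"cc":71,"cvw":[{"fo":68,"qe":6},[42,7,79],60,{"czx":56,"dub":90,"nb":52},[1,4]],"x":[[37,35],39,[81,53]]}
After op 13 (add /x/0/0 67): {"cc":71,"cvw":[{"fo":68,"qe":6},[42,7,79],60,{"czx":56,"dub":90,"nb":52},[1,4]],"x":[[67,37,35],39,[81,53]]}
After op 14 (add /cvw/1/0 19): {"cc":71,"cvw":[{"fo":68,"qe":6},[19,42,7,79],60,{"czx":56,"dub":90,"nb":52},[1,4]],"x":[[67,37,35],39,[81,53]]}
After op 15 (replace /cvw/3/nb 5): {"cc":71,"cvw":[{"fo":68,"qe":6},[19,42,7,79],60,{"czx":56,"dub":90,"nb":5},[1,4]],"x":[[67,37,35],39,[81,53]]}
After op 16 (remove /cvw/3): {"cc":71,"cvw":[{"fo":68,"qe":6},[19,42,7,79],60,[1,4]],"x":[[67,37,35],39,[81,53]]}
After op 17 (remove /x/0/1): {"cc":71,"cvw":[{"fo":68,"qe":6},[19,42,7,79],60,[1,4]],"x":[[67,35],39,[81,53]]}
After op 18 (remove /cvw/0/qe): {"cc":71,"cvw":[{"fo":68},[19,42,7,79],60,[1,4]],"x":[[67,35],39,[81,53]]}
After op 19 (add /cvw/0/g 80): {"cc":71,"cvw":[{"fo":68,"g":80},[19,42,7,79],60,[1,4]],"x":[[67,35],39,[81,53]]}
After op 20 (add /x/0/1 1): {"cc":71,"cvw":[{"fo":68,"g":80},[19,42,7,79],60,[1,4]],"x":[[67,1,35],39,[81,53]]}
After op 21 (add /cvw/3/0 16): {"cc":71,"cvw":[{"fo":68,"g":80},[19,42,7,79],60,[16,1,4]],"x":[[67,1,35],39,[81,53]]}
After op 22 (add /cvw/3 11): {"cc":71,"cvw":[{"fo":68,"g":80},[19,42,7,79],60,11,[16,1,4]],"x":[[67,1,35],39,[81,53]]}
After op 23 (replace /x/0/0 18): {"cc":71,"cvw":[{"fo":68,"g":80},[19,42,7,79],60,11,[16,1,4]],"x":[[18,1,35],39,[81,53]]}
After op 24 (replace /x/2 90): {"cc":71,"cvw":[{"fo":68,"g":80},[19,42,7,79],60,11,[16,1,4]],"x":[[18,1,35],39,90]}
After op 25 (remove /x): {"cc":71,"cvw":[{"fo":68,"g":80},[19,42,7,79],60,11,[16,1,4]]}
Value at /cvw/3: 11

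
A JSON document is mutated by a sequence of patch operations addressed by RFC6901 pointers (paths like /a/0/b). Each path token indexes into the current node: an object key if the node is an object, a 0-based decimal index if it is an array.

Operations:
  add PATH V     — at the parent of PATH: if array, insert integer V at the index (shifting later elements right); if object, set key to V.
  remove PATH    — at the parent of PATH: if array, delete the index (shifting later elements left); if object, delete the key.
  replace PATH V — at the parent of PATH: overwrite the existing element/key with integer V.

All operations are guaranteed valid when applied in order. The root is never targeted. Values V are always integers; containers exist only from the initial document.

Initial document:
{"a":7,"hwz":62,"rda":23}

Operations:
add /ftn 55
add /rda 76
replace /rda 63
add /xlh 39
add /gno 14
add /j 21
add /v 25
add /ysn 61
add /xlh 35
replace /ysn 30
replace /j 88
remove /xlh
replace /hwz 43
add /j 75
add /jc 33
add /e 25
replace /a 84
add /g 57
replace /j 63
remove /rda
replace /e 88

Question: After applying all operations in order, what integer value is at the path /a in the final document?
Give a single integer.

Answer: 84

Derivation:
After op 1 (add /ftn 55): {"a":7,"ftn":55,"hwz":62,"rda":23}
After op 2 (add /rda 76): {"a":7,"ftn":55,"hwz":62,"rda":76}
After op 3 (replace /rda 63): {"a":7,"ftn":55,"hwz":62,"rda":63}
After op 4 (add /xlh 39): {"a":7,"ftn":55,"hwz":62,"rda":63,"xlh":39}
After op 5 (add /gno 14): {"a":7,"ftn":55,"gno":14,"hwz":62,"rda":63,"xlh":39}
After op 6 (add /j 21): {"a":7,"ftn":55,"gno":14,"hwz":62,"j":21,"rda":63,"xlh":39}
After op 7 (add /v 25): {"a":7,"ftn":55,"gno":14,"hwz":62,"j":21,"rda":63,"v":25,"xlh":39}
After op 8 (add /ysn 61): {"a":7,"ftn":55,"gno":14,"hwz":62,"j":21,"rda":63,"v":25,"xlh":39,"ysn":61}
After op 9 (add /xlh 35): {"a":7,"ftn":55,"gno":14,"hwz":62,"j":21,"rda":63,"v":25,"xlh":35,"ysn":61}
After op 10 (replace /ysn 30): {"a":7,"ftn":55,"gno":14,"hwz":62,"j":21,"rda":63,"v":25,"xlh":35,"ysn":30}
After op 11 (replace /j 88): {"a":7,"ftn":55,"gno":14,"hwz":62,"j":88,"rda":63,"v":25,"xlh":35,"ysn":30}
After op 12 (remove /xlh): {"a":7,"ftn":55,"gno":14,"hwz":62,"j":88,"rda":63,"v":25,"ysn":30}
After op 13 (replace /hwz 43): {"a":7,"ftn":55,"gno":14,"hwz":43,"j":88,"rda":63,"v":25,"ysn":30}
After op 14 (add /j 75): {"a":7,"ftn":55,"gno":14,"hwz":43,"j":75,"rda":63,"v":25,"ysn":30}
After op 15 (add /jc 33): {"a":7,"ftn":55,"gno":14,"hwz":43,"j":75,"jc":33,"rda":63,"v":25,"ysn":30}
After op 16 (add /e 25): {"a":7,"e":25,"ftn":55,"gno":14,"hwz":43,"j":75,"jc":33,"rda":63,"v":25,"ysn":30}
After op 17 (replace /a 84): {"a":84,"e":25,"ftn":55,"gno":14,"hwz":43,"j":75,"jc":33,"rda":63,"v":25,"ysn":30}
After op 18 (add /g 57): {"a":84,"e":25,"ftn":55,"g":57,"gno":14,"hwz":43,"j":75,"jc":33,"rda":63,"v":25,"ysn":30}
After op 19 (replace /j 63): {"a":84,"e":25,"ftn":55,"g":57,"gno":14,"hwz":43,"j":63,"jc":33,"rda":63,"v":25,"ysn":30}
After op 20 (remove /rda): {"a":84,"e":25,"ftn":55,"g":57,"gno":14,"hwz":43,"j":63,"jc":33,"v":25,"ysn":30}
After op 21 (replace /e 88): {"a":84,"e":88,"ftn":55,"g":57,"gno":14,"hwz":43,"j":63,"jc":33,"v":25,"ysn":30}
Value at /a: 84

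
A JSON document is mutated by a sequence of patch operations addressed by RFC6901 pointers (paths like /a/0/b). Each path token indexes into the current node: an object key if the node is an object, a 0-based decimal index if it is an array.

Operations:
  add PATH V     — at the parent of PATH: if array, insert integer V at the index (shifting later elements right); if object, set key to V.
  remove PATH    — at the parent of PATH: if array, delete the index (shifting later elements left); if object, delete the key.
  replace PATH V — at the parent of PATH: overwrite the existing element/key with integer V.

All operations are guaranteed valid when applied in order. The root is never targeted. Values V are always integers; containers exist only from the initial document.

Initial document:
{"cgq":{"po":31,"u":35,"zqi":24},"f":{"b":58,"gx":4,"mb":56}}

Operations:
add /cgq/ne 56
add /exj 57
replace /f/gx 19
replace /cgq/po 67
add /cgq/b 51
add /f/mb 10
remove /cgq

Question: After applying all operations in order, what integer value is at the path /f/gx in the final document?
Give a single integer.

Answer: 19

Derivation:
After op 1 (add /cgq/ne 56): {"cgq":{"ne":56,"po":31,"u":35,"zqi":24},"f":{"b":58,"gx":4,"mb":56}}
After op 2 (add /exj 57): {"cgq":{"ne":56,"po":31,"u":35,"zqi":24},"exj":57,"f":{"b":58,"gx":4,"mb":56}}
After op 3 (replace /f/gx 19): {"cgq":{"ne":56,"po":31,"u":35,"zqi":24},"exj":57,"f":{"b":58,"gx":19,"mb":56}}
After op 4 (replace /cgq/po 67): {"cgq":{"ne":56,"po":67,"u":35,"zqi":24},"exj":57,"f":{"b":58,"gx":19,"mb":56}}
After op 5 (add /cgq/b 51): {"cgq":{"b":51,"ne":56,"po":67,"u":35,"zqi":24},"exj":57,"f":{"b":58,"gx":19,"mb":56}}
After op 6 (add /f/mb 10): {"cgq":{"b":51,"ne":56,"po":67,"u":35,"zqi":24},"exj":57,"f":{"b":58,"gx":19,"mb":10}}
After op 7 (remove /cgq): {"exj":57,"f":{"b":58,"gx":19,"mb":10}}
Value at /f/gx: 19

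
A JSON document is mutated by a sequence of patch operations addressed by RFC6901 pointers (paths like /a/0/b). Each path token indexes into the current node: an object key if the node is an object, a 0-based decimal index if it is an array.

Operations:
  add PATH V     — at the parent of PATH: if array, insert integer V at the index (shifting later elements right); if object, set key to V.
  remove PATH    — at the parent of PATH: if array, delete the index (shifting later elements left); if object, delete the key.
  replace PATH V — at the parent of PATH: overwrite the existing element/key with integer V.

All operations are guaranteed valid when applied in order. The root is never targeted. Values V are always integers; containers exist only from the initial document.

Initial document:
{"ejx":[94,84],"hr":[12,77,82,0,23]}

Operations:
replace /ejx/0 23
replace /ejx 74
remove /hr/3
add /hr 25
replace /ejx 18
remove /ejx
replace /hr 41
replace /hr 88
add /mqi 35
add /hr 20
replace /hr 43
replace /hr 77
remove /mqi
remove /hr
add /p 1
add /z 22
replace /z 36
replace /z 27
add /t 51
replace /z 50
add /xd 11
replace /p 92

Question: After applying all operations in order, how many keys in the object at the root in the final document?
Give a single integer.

After op 1 (replace /ejx/0 23): {"ejx":[23,84],"hr":[12,77,82,0,23]}
After op 2 (replace /ejx 74): {"ejx":74,"hr":[12,77,82,0,23]}
After op 3 (remove /hr/3): {"ejx":74,"hr":[12,77,82,23]}
After op 4 (add /hr 25): {"ejx":74,"hr":25}
After op 5 (replace /ejx 18): {"ejx":18,"hr":25}
After op 6 (remove /ejx): {"hr":25}
After op 7 (replace /hr 41): {"hr":41}
After op 8 (replace /hr 88): {"hr":88}
After op 9 (add /mqi 35): {"hr":88,"mqi":35}
After op 10 (add /hr 20): {"hr":20,"mqi":35}
After op 11 (replace /hr 43): {"hr":43,"mqi":35}
After op 12 (replace /hr 77): {"hr":77,"mqi":35}
After op 13 (remove /mqi): {"hr":77}
After op 14 (remove /hr): {}
After op 15 (add /p 1): {"p":1}
After op 16 (add /z 22): {"p":1,"z":22}
After op 17 (replace /z 36): {"p":1,"z":36}
After op 18 (replace /z 27): {"p":1,"z":27}
After op 19 (add /t 51): {"p":1,"t":51,"z":27}
After op 20 (replace /z 50): {"p":1,"t":51,"z":50}
After op 21 (add /xd 11): {"p":1,"t":51,"xd":11,"z":50}
After op 22 (replace /p 92): {"p":92,"t":51,"xd":11,"z":50}
Size at the root: 4

Answer: 4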